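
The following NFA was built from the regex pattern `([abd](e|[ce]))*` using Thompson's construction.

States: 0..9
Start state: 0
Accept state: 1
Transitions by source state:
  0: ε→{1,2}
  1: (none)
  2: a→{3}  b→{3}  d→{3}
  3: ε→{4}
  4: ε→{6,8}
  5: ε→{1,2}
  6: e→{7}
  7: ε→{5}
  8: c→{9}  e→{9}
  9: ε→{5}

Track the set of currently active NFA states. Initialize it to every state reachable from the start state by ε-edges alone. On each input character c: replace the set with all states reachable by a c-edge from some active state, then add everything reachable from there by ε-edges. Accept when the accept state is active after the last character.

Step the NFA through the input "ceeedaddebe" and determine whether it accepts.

Answer: REJECT

Trace:
initial (ε-close {0}): {0,1,2}
'c' @ 1: {}  — no active states
rest 'eeedaddebe' ignored (set empty)
final: {}; accept 1 not in set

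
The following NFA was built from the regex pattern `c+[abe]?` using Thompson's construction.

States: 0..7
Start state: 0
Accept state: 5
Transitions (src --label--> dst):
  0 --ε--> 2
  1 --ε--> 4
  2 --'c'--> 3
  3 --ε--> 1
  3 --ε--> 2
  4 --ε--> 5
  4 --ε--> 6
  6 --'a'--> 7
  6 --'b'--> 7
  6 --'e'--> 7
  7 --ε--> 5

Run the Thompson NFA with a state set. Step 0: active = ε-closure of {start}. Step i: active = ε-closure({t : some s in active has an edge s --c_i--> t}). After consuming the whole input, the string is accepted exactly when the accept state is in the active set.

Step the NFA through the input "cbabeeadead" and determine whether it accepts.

Answer: REJECT

Steps:
S₀ = ε-closure({0}) = {0,2}
'c' @ 1: {1,2,3,4,5,6}  ✓accept
'b' @ 2: {5,7}  ✓accept
'a' @ 3: {}  — dead — no transitions
rest 'beeadead' ignored (set empty)
after full input: {}  (accept=5 not in)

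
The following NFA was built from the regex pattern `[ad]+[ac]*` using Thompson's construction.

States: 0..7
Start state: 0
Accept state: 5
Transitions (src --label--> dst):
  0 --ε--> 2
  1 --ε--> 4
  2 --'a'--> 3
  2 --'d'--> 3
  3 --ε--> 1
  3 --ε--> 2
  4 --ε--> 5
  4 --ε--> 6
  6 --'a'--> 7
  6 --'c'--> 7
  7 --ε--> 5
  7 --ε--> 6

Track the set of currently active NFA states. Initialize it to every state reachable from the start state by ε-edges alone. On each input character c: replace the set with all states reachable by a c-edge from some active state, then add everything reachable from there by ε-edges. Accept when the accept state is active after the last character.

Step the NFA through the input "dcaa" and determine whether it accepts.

start: ε-closure({0}) = {0,2}
'd' @ 1: {1,2,3,4,5,6}  (accept∈set)
'c' @ 2: {5,6,7}  (accept∈set)
'a' @ 3: {5,6,7}  (accept∈set)
'a' @ 4: {5,6,7}  (accept∈set)
end set {5,6,7} — state 5 in

Answer: ACCEPT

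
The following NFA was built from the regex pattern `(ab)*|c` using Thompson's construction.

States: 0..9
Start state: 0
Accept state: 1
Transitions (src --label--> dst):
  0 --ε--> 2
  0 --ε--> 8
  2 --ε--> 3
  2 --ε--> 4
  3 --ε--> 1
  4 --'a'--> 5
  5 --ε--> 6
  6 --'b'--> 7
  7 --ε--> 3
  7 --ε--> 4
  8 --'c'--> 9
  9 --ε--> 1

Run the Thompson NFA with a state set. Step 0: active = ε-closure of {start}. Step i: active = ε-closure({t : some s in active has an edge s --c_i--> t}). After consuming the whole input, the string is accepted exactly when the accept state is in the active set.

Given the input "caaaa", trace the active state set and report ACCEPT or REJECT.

start: ε-closure({0}) = {0,1,2,3,4,8}
'c' @ 1: {1,9}  (accept∈set)
'a' @ 2: {}  — no active states
rest 'aaa' ignored (set empty)
after full input: {}  (accept=1 not in)

Answer: REJECT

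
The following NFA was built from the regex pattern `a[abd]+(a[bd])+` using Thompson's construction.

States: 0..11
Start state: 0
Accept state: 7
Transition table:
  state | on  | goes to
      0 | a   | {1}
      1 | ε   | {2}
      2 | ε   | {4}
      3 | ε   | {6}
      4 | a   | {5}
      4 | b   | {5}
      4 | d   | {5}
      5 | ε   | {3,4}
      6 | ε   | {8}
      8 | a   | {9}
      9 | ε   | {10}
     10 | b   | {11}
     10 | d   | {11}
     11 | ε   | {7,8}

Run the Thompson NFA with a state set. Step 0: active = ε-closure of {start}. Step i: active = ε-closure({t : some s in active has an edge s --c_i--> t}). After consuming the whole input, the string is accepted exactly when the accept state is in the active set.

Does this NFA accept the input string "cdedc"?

Answer: REJECT

Derivation:
initial (ε-close {0}): {0}
'c' @ 1: {}  — state set empty
rest 'dedc' ignored (set empty)
final: {}; accept 7 not in set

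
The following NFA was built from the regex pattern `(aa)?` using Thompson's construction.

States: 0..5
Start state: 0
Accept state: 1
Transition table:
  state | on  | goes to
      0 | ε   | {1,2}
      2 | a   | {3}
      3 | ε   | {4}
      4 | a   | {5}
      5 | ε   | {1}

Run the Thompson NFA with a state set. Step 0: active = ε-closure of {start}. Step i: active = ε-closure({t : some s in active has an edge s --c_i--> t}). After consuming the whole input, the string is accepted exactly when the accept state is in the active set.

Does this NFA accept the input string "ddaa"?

S₀ = ε-closure({0}) = {0,1,2}
'd' @ 1: {}  — dead — no transitions
rest 'daa' ignored (set empty)
end set {} — state 1 not in

Answer: REJECT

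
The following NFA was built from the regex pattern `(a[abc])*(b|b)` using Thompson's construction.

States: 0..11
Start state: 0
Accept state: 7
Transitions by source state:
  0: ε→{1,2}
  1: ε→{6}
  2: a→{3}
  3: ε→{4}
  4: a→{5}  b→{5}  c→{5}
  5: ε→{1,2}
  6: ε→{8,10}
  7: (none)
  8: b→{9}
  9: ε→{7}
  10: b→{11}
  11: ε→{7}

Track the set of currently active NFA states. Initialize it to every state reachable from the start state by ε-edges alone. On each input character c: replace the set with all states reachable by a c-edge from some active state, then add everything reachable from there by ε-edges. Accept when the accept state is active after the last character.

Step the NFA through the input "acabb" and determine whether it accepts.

start: ε-closure({0}) = {0,1,2,6,8,10}
'a' @ 1: {3,4}
'c' @ 2: {1,2,5,6,8,10}
'a' @ 3: {3,4}
'b' @ 4: {1,2,5,6,8,10}
'b' @ 5: {7,9,11}  (accept∈set)
end set {7,9,11} — state 7 in

Answer: ACCEPT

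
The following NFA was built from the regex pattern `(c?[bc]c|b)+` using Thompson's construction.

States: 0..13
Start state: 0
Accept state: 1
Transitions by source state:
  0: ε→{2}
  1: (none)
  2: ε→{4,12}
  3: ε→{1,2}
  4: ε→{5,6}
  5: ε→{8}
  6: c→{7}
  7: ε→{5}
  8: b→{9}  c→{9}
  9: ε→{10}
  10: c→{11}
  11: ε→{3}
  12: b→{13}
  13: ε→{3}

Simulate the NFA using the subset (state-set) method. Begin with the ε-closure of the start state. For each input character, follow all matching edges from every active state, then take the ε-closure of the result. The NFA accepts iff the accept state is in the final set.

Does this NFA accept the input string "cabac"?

Answer: REJECT

Derivation:
start: ε-closure({0}) = {0,2,4,5,6,8,12}
'c' @ 1: {5,7,8,9,10}
'a' @ 2: {}  — state set empty
rest 'bac' ignored (set empty)
end set {} — state 1 not in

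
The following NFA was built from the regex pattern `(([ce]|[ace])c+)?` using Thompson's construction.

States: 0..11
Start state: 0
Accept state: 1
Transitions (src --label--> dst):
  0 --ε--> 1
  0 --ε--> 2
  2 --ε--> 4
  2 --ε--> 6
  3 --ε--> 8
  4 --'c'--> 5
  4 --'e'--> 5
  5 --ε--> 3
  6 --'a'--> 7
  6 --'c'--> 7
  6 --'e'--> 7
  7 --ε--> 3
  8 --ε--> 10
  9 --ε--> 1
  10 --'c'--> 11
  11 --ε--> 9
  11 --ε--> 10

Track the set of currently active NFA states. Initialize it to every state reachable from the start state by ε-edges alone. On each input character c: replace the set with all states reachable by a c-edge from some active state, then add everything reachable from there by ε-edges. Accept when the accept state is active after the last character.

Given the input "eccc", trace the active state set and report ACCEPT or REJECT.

initial (ε-close {0}): {0,1,2,4,6}
'e' @ 1: {3,5,7,8,10}
'c' @ 2: {1,9,10,11}  ✓accept
'c' @ 3: {1,9,10,11}  ✓accept
'c' @ 4: {1,9,10,11}  ✓accept
after full input: {1,9,10,11}  (accept=1 in)

Answer: ACCEPT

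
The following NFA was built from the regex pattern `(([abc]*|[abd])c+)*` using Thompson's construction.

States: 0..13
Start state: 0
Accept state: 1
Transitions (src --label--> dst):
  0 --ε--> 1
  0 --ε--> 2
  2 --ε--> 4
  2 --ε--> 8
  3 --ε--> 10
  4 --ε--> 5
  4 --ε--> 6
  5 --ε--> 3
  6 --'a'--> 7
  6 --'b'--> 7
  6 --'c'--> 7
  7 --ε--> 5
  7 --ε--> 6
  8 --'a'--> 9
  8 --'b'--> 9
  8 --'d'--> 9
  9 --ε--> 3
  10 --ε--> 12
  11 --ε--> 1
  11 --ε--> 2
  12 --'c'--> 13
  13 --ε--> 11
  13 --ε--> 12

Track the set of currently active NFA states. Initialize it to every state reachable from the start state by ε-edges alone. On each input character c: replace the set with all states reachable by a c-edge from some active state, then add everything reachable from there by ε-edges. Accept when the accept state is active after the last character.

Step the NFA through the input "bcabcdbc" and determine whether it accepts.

start: ε-closure({0}) = {0,1,2,3,4,5,6,8,10,12}
'b' @ 1: {3,5,6,7,9,10,12}
'c' @ 2: {1,2,3,4,5,6,7,8,10,11,12,13}  (accept∈set)
'a' @ 3: {3,5,6,7,9,10,12}
'b' @ 4: {3,5,6,7,10,12}
'c' @ 5: {1,2,3,4,5,6,7,8,10,11,12,13}  (accept∈set)
'd' @ 6: {3,9,10,12}
'b' @ 7: {}  — dead — no transitions
rest 'c' ignored (set empty)
final: {}; accept 1 not in set

Answer: REJECT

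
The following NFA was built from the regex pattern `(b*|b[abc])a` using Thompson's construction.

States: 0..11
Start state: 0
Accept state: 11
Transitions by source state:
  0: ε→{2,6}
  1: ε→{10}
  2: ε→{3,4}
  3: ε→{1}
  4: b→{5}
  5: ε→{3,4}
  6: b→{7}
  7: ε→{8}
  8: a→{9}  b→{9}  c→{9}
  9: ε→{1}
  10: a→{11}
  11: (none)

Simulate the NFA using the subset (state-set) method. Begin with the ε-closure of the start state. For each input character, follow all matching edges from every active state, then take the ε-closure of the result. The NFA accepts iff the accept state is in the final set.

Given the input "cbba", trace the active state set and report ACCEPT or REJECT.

Answer: REJECT

Derivation:
S₀ = ε-closure({0}) = {0,1,2,3,4,6,10}
'c' @ 1: {}  — state set empty
rest 'bba' ignored (set empty)
final: {}; accept 11 not in set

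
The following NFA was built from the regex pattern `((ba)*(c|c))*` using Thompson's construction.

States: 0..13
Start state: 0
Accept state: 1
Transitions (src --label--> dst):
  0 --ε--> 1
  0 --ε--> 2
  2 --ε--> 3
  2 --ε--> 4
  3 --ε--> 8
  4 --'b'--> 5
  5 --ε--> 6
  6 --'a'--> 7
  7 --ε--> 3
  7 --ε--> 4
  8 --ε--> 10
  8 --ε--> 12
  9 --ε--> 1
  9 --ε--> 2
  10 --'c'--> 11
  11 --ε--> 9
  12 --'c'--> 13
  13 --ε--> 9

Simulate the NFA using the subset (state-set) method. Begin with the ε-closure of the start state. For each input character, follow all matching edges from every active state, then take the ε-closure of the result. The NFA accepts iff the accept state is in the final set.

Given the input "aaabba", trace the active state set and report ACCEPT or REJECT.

initial (ε-close {0}): {0,1,2,3,4,8,10,12}
'a' @ 1: {}  — no active states
rest 'aabba' ignored (set empty)
final: {}; accept 1 not in set

Answer: REJECT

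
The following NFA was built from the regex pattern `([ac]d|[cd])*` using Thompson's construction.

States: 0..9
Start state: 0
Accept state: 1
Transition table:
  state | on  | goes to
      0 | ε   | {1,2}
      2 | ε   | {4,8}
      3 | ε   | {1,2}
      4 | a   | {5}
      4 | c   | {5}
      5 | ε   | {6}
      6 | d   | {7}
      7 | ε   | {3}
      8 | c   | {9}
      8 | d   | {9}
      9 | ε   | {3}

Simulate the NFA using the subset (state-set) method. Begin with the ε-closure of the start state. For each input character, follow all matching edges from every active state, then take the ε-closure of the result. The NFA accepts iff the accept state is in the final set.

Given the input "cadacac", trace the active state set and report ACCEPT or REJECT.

start: ε-closure({0}) = {0,1,2,4,8}
'c' @ 1: {1,2,3,4,5,6,8,9}  [accepting]
'a' @ 2: {5,6}
'd' @ 3: {1,2,3,4,7,8}  [accepting]
'a' @ 4: {5,6}
'c' @ 5: {}  — no active states
rest 'ac' ignored (set empty)
final: {}; accept 1 not in set

Answer: REJECT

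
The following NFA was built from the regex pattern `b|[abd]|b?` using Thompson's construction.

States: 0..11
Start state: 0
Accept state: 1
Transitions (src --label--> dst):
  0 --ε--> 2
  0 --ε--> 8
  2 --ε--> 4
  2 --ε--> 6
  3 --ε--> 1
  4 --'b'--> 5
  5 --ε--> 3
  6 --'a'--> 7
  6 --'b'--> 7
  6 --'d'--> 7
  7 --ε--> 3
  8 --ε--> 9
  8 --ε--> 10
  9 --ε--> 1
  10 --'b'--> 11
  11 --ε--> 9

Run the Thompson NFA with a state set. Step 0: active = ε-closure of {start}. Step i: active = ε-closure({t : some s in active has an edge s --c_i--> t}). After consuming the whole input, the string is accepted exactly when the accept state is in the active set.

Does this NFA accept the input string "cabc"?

Answer: REJECT

Steps:
initial (ε-close {0}): {0,1,2,4,6,8,9,10}
'c' @ 1: {}  — state set empty
rest 'abc' ignored (set empty)
after full input: {}  (accept=1 not in)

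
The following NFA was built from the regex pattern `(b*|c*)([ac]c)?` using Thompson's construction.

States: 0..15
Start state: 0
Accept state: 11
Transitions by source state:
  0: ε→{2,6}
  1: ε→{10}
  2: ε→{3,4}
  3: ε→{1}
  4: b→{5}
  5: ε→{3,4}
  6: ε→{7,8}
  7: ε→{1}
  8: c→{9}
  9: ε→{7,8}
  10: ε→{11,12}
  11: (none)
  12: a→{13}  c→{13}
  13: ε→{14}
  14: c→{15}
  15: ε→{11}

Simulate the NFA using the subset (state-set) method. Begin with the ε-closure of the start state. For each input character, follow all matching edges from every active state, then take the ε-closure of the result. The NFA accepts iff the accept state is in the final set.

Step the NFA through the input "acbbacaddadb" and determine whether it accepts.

start: ε-closure({0}) = {0,1,2,3,4,6,7,8,10,11,12}
'a' @ 1: {13,14}
'c' @ 2: {11,15}  ✓accept
'b' @ 3: {}  — state set empty
rest 'bacaddadb' ignored (set empty)
end set {} — state 11 not in

Answer: REJECT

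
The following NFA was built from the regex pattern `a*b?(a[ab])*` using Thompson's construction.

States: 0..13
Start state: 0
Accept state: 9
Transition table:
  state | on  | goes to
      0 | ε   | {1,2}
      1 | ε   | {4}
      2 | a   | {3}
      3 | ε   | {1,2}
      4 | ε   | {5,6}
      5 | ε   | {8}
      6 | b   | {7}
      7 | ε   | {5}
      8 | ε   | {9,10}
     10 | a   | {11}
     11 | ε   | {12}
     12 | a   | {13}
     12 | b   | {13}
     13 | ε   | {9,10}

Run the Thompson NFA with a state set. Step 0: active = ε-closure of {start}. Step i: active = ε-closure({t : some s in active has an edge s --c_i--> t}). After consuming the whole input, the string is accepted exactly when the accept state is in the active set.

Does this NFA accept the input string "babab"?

initial (ε-close {0}): {0,1,2,4,5,6,8,9,10}
'b' @ 1: {5,7,8,9,10}  (accept∈set)
'a' @ 2: {11,12}
'b' @ 3: {9,10,13}  (accept∈set)
'a' @ 4: {11,12}
'b' @ 5: {9,10,13}  (accept∈set)
final: {9,10,13}; accept 9 in set

Answer: ACCEPT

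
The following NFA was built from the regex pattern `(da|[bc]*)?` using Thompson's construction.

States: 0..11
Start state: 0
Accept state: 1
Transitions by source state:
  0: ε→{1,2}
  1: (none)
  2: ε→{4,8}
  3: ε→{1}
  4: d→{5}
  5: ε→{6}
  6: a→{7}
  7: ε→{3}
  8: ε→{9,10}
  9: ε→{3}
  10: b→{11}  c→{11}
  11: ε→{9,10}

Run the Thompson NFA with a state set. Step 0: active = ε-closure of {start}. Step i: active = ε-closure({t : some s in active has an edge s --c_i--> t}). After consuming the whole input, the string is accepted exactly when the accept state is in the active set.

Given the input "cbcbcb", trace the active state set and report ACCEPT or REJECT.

S₀ = ε-closure({0}) = {0,1,2,3,4,8,9,10}
'c' @ 1: {1,3,9,10,11}  ✓accept
'b' @ 2: {1,3,9,10,11}  ✓accept
'c' @ 3: {1,3,9,10,11}  ✓accept
'b' @ 4: {1,3,9,10,11}  ✓accept
'c' @ 5: {1,3,9,10,11}  ✓accept
'b' @ 6: {1,3,9,10,11}  ✓accept
end set {1,3,9,10,11} — state 1 in

Answer: ACCEPT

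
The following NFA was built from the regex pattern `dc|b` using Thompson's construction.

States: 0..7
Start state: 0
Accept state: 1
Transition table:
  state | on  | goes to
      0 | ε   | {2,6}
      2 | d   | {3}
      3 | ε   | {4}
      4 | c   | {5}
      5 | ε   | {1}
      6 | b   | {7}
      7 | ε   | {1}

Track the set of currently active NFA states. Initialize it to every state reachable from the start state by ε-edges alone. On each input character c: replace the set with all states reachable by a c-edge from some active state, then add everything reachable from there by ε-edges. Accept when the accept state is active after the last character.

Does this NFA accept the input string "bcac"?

Answer: REJECT

Steps:
start: ε-closure({0}) = {0,2,6}
'b' @ 1: {1,7}  (accept∈set)
'c' @ 2: {}  — dead — no transitions
rest 'ac' ignored (set empty)
after full input: {}  (accept=1 not in)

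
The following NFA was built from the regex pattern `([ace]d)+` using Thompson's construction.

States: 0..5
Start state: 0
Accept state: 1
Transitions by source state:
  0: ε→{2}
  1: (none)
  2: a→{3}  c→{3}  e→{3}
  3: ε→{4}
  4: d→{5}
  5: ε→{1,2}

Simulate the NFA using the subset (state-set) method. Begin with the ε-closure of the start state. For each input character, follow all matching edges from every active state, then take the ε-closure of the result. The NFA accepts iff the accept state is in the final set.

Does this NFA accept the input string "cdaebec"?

Answer: REJECT

Steps:
initial (ε-close {0}): {0,2}
'c' @ 1: {3,4}
'd' @ 2: {1,2,5}  (accept∈set)
'a' @ 3: {3,4}
'e' @ 4: {}  — dead — no transitions
rest 'bec' ignored (set empty)
after full input: {}  (accept=1 not in)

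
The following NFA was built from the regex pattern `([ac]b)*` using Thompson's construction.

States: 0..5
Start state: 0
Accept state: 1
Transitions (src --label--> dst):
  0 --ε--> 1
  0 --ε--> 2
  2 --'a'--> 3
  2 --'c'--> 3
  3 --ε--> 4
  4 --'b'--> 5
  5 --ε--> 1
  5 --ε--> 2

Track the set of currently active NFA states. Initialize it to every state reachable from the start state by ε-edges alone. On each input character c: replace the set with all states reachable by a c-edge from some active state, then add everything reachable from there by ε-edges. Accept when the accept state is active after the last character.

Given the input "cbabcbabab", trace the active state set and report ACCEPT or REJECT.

initial (ε-close {0}): {0,1,2}
'c' @ 1: {3,4}
'b' @ 2: {1,2,5}  ✓accept
'a' @ 3: {3,4}
'b' @ 4: {1,2,5}  ✓accept
'c' @ 5: {3,4}
'b' @ 6: {1,2,5}  ✓accept
'a' @ 7: {3,4}
'b' @ 8: {1,2,5}  ✓accept
'a' @ 9: {3,4}
'b' @ 10: {1,2,5}  ✓accept
after full input: {1,2,5}  (accept=1 in)

Answer: ACCEPT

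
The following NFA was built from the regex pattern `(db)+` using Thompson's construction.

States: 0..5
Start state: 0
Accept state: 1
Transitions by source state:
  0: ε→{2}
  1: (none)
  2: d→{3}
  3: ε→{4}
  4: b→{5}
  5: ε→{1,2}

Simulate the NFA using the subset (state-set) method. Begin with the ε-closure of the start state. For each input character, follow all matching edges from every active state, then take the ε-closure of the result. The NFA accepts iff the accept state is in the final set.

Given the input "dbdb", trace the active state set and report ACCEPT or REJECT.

S₀ = ε-closure({0}) = {0,2}
'd' @ 1: {3,4}
'b' @ 2: {1,2,5}  (accept∈set)
'd' @ 3: {3,4}
'b' @ 4: {1,2,5}  (accept∈set)
end set {1,2,5} — state 1 in

Answer: ACCEPT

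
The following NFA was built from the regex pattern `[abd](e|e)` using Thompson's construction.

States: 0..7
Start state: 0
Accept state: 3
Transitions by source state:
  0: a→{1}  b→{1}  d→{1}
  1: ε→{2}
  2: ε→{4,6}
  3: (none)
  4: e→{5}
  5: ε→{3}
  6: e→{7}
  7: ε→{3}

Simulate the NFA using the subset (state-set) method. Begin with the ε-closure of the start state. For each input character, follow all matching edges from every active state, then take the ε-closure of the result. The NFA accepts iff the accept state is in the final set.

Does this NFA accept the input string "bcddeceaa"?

start: ε-closure({0}) = {0}
'b' @ 1: {1,2,4,6}
'c' @ 2: {}  — state set empty
rest 'ddeceaa' ignored (set empty)
end set {} — state 3 not in

Answer: REJECT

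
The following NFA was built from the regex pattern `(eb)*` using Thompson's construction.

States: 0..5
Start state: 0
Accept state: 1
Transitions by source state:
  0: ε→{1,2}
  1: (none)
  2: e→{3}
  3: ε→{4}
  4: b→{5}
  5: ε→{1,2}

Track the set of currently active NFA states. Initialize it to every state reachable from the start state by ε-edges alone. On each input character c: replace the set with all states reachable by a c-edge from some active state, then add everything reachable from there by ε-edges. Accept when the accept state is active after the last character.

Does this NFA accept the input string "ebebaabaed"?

Answer: REJECT

Derivation:
initial (ε-close {0}): {0,1,2}
'e' @ 1: {3,4}
'b' @ 2: {1,2,5}  (accept∈set)
'e' @ 3: {3,4}
'b' @ 4: {1,2,5}  (accept∈set)
'a' @ 5: {}  — dead — no transitions
rest 'abaed' ignored (set empty)
final: {}; accept 1 not in set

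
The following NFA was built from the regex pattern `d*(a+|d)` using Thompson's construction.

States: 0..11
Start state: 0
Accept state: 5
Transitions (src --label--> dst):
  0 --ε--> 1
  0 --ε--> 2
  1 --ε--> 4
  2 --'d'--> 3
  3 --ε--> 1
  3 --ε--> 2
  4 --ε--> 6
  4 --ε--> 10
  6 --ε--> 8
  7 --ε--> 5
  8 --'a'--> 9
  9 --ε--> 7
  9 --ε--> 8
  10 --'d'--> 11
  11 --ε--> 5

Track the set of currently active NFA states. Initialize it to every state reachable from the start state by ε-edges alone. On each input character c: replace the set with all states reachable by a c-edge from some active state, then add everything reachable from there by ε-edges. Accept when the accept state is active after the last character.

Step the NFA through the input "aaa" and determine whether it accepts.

Answer: ACCEPT

Derivation:
start: ε-closure({0}) = {0,1,2,4,6,8,10}
'a' @ 1: {5,7,8,9}  [accepting]
'a' @ 2: {5,7,8,9}  [accepting]
'a' @ 3: {5,7,8,9}  [accepting]
after full input: {5,7,8,9}  (accept=5 in)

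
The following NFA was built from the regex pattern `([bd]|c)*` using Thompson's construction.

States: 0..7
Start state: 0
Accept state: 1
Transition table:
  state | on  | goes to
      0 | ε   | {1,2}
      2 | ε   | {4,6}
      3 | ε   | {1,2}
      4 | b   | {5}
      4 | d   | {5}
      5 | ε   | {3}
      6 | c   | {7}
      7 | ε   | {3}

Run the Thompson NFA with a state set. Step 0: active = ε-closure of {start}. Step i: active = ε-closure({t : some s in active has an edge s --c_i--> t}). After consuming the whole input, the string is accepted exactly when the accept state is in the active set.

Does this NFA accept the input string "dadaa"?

start: ε-closure({0}) = {0,1,2,4,6}
'd' @ 1: {1,2,3,4,5,6}  ✓accept
'a' @ 2: {}  — no active states
rest 'daa' ignored (set empty)
final: {}; accept 1 not in set

Answer: REJECT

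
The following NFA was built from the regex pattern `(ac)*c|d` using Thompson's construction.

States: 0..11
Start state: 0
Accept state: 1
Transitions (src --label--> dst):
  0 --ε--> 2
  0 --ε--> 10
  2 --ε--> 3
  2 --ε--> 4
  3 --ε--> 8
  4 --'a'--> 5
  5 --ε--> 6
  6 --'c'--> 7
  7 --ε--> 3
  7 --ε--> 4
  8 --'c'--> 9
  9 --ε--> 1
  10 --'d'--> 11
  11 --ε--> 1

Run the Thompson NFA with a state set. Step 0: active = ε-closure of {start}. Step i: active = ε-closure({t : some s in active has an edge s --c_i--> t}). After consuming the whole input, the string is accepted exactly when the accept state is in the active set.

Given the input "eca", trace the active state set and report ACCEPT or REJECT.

Answer: REJECT

Derivation:
initial (ε-close {0}): {0,2,3,4,8,10}
'e' @ 1: {}  — no active states
rest 'ca' ignored (set empty)
end set {} — state 1 not in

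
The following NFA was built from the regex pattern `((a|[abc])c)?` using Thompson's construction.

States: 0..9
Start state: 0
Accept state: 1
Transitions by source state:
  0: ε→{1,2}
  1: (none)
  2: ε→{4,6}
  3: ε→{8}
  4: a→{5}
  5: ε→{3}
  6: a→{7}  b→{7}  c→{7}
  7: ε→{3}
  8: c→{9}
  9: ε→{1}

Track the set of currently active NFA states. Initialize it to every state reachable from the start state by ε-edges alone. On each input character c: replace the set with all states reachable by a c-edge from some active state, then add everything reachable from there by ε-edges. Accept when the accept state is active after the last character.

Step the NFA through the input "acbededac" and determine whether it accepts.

Answer: REJECT

Steps:
start: ε-closure({0}) = {0,1,2,4,6}
'a' @ 1: {3,5,7,8}
'c' @ 2: {1,9}  [accepting]
'b' @ 3: {}  — dead — no transitions
rest 'ededac' ignored (set empty)
final: {}; accept 1 not in set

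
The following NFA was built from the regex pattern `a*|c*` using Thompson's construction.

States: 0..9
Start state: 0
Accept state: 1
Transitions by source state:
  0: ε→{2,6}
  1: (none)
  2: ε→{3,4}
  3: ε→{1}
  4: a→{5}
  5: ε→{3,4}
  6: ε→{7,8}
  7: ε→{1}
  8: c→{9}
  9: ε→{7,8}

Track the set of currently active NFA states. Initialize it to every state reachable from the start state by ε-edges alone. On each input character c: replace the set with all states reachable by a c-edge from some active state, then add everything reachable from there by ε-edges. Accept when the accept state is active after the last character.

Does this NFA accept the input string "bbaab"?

Answer: REJECT

Derivation:
initial (ε-close {0}): {0,1,2,3,4,6,7,8}
'b' @ 1: {}  — no active states
rest 'baab' ignored (set empty)
after full input: {}  (accept=1 not in)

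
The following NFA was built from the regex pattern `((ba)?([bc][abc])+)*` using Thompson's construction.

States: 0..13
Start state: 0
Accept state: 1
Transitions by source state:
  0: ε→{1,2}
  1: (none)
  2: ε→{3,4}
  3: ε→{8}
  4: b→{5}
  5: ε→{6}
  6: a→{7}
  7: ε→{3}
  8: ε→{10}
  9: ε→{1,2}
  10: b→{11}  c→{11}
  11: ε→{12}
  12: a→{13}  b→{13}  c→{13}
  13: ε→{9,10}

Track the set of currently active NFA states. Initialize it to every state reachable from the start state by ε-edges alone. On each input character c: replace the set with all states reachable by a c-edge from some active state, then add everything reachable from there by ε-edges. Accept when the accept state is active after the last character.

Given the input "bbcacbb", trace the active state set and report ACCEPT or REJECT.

initial (ε-close {0}): {0,1,2,3,4,8,10}
'b' @ 1: {5,6,11,12}
'b' @ 2: {1,2,3,4,8,9,10,13}  ✓accept
'c' @ 3: {11,12}
'a' @ 4: {1,2,3,4,8,9,10,13}  ✓accept
'c' @ 5: {11,12}
'b' @ 6: {1,2,3,4,8,9,10,13}  ✓accept
'b' @ 7: {5,6,11,12}
after full input: {5,6,11,12}  (accept=1 not in)

Answer: REJECT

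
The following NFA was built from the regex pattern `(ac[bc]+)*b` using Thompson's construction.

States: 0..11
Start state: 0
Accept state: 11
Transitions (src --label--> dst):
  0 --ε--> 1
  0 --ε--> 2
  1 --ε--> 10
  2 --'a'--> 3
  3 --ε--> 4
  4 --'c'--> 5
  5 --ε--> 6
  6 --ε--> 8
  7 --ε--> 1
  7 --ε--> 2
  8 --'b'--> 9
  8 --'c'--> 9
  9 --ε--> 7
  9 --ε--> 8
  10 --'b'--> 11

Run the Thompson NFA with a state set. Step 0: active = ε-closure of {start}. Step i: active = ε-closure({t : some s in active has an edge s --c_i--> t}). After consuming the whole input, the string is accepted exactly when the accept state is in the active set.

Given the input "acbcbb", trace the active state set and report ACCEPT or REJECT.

Answer: ACCEPT

Derivation:
start: ε-closure({0}) = {0,1,2,10}
'a' @ 1: {3,4}
'c' @ 2: {5,6,8}
'b' @ 3: {1,2,7,8,9,10}
'c' @ 4: {1,2,7,8,9,10}
'b' @ 5: {1,2,7,8,9,10,11}  [accepting]
'b' @ 6: {1,2,7,8,9,10,11}  [accepting]
final: {1,2,7,8,9,10,11}; accept 11 in set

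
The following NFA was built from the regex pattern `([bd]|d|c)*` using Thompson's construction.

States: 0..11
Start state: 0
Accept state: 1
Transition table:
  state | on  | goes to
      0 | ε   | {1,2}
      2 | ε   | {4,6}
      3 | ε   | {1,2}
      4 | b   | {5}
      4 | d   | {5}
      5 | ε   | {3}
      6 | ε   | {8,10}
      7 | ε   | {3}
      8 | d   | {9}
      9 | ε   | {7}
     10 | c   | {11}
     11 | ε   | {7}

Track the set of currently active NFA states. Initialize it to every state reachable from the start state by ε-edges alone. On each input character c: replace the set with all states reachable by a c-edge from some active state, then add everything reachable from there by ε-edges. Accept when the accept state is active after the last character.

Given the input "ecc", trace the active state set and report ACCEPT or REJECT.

S₀ = ε-closure({0}) = {0,1,2,4,6,8,10}
'e' @ 1: {}  — state set empty
rest 'cc' ignored (set empty)
end set {} — state 1 not in

Answer: REJECT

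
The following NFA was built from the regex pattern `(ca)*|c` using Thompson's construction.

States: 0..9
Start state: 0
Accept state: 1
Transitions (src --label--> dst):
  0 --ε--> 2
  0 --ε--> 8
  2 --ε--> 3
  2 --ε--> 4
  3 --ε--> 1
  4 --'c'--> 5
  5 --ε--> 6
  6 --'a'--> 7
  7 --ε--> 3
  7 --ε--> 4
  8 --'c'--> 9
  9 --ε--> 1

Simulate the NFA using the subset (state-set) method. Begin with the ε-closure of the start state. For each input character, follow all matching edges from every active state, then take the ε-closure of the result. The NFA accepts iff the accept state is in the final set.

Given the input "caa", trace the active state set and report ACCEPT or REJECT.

Answer: REJECT

Steps:
start: ε-closure({0}) = {0,1,2,3,4,8}
'c' @ 1: {1,5,6,9}  (accept∈set)
'a' @ 2: {1,3,4,7}  (accept∈set)
'a' @ 3: {}  — dead — no transitions
after full input: {}  (accept=1 not in)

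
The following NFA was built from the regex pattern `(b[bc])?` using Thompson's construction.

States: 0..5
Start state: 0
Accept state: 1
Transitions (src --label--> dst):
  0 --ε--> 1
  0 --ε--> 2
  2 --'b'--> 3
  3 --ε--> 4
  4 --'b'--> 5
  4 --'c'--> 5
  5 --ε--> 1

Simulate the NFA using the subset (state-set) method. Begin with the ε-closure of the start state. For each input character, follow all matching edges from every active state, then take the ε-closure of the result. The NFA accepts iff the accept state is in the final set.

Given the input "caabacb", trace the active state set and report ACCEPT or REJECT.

Answer: REJECT

Trace:
start: ε-closure({0}) = {0,1,2}
'c' @ 1: {}  — no active states
rest 'aabacb' ignored (set empty)
after full input: {}  (accept=1 not in)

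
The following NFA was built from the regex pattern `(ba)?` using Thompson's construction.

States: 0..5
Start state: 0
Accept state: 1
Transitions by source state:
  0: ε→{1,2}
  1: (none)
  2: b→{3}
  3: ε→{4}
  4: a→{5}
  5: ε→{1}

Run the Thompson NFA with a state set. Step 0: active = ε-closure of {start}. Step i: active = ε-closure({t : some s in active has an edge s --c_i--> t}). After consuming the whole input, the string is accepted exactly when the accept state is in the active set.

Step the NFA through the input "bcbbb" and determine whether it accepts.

Answer: REJECT

Trace:
initial (ε-close {0}): {0,1,2}
'b' @ 1: {3,4}
'c' @ 2: {}  — state set empty
rest 'bbb' ignored (set empty)
final: {}; accept 1 not in set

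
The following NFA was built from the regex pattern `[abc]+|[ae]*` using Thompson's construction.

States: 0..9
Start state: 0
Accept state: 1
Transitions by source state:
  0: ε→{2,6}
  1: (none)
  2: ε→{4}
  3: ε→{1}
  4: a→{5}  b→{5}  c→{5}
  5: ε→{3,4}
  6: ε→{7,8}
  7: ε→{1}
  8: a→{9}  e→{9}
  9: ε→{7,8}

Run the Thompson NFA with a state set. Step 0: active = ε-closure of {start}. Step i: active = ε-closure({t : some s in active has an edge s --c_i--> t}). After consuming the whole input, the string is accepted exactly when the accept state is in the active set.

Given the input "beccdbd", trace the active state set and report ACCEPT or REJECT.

S₀ = ε-closure({0}) = {0,1,2,4,6,7,8}
'b' @ 1: {1,3,4,5}  [accepting]
'e' @ 2: {}  — dead — no transitions
rest 'ccdbd' ignored (set empty)
end set {} — state 1 not in

Answer: REJECT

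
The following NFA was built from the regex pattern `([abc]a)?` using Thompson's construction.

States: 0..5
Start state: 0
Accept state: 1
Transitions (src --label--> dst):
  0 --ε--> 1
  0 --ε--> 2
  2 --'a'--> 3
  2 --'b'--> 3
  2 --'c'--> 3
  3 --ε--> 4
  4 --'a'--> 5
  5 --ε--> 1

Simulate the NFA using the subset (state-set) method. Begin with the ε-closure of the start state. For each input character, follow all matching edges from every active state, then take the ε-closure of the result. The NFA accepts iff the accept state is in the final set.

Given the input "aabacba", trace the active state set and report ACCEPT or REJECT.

Answer: REJECT

Trace:
initial (ε-close {0}): {0,1,2}
'a' @ 1: {3,4}
'a' @ 2: {1,5}  [accepting]
'b' @ 3: {}  — no active states
rest 'acba' ignored (set empty)
end set {} — state 1 not in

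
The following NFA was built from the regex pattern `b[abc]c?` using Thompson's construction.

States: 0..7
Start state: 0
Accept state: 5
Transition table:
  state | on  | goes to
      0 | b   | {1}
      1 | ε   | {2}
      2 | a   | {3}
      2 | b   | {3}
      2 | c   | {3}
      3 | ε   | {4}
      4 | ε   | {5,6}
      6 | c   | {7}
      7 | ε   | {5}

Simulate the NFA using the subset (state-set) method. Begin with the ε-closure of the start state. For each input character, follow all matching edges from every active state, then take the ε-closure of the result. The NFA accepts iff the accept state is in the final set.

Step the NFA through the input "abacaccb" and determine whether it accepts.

Answer: REJECT

Derivation:
initial (ε-close {0}): {0}
'a' @ 1: {}  — state set empty
rest 'bacaccb' ignored (set empty)
after full input: {}  (accept=5 not in)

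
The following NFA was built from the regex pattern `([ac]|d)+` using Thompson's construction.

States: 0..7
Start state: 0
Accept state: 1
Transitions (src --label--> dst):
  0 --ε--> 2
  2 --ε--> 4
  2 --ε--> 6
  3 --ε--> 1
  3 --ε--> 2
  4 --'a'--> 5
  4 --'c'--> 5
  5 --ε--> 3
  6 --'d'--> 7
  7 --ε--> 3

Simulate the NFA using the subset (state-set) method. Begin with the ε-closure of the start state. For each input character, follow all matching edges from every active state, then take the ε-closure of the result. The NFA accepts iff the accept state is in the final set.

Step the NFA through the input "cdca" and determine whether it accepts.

start: ε-closure({0}) = {0,2,4,6}
'c' @ 1: {1,2,3,4,5,6}  ✓accept
'd' @ 2: {1,2,3,4,6,7}  ✓accept
'c' @ 3: {1,2,3,4,5,6}  ✓accept
'a' @ 4: {1,2,3,4,5,6}  ✓accept
after full input: {1,2,3,4,5,6}  (accept=1 in)

Answer: ACCEPT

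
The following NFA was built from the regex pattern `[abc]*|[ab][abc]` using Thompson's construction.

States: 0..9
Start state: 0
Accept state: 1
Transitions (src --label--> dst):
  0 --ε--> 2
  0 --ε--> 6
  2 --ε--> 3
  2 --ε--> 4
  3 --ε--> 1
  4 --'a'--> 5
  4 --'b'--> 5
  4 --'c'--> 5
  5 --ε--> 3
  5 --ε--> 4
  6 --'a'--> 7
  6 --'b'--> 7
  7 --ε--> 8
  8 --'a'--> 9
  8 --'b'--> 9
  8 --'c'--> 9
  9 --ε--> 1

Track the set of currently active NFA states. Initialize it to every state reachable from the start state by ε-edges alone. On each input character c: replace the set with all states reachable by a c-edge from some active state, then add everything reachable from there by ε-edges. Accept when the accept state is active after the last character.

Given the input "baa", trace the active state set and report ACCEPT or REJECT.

Answer: ACCEPT

Trace:
initial (ε-close {0}): {0,1,2,3,4,6}
'b' @ 1: {1,3,4,5,7,8}  (accept∈set)
'a' @ 2: {1,3,4,5,9}  (accept∈set)
'a' @ 3: {1,3,4,5}  (accept∈set)
final: {1,3,4,5}; accept 1 in set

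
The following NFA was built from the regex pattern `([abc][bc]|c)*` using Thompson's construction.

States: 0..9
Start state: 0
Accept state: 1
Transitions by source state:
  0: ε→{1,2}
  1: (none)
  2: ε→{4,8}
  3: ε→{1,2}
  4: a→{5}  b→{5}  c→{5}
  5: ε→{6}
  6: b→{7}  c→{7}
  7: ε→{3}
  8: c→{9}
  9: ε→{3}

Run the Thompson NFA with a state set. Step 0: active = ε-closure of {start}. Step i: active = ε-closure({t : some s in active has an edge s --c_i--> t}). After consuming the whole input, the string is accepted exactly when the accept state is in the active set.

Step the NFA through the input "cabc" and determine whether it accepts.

start: ε-closure({0}) = {0,1,2,4,8}
'c' @ 1: {1,2,3,4,5,6,8,9}  [accepting]
'a' @ 2: {5,6}
'b' @ 3: {1,2,3,4,7,8}  [accepting]
'c' @ 4: {1,2,3,4,5,6,8,9}  [accepting]
end set {1,2,3,4,5,6,8,9} — state 1 in

Answer: ACCEPT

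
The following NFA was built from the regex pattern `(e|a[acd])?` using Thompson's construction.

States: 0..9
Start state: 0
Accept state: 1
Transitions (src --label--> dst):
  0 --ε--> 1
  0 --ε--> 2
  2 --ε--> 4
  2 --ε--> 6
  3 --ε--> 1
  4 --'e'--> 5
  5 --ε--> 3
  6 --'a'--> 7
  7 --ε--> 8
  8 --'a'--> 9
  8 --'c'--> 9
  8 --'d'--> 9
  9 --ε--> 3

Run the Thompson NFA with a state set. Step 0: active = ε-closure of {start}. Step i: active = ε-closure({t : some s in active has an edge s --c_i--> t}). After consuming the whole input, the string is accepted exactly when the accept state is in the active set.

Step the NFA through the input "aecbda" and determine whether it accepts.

initial (ε-close {0}): {0,1,2,4,6}
'a' @ 1: {7,8}
'e' @ 2: {}  — dead — no transitions
rest 'cbda' ignored (set empty)
end set {} — state 1 not in

Answer: REJECT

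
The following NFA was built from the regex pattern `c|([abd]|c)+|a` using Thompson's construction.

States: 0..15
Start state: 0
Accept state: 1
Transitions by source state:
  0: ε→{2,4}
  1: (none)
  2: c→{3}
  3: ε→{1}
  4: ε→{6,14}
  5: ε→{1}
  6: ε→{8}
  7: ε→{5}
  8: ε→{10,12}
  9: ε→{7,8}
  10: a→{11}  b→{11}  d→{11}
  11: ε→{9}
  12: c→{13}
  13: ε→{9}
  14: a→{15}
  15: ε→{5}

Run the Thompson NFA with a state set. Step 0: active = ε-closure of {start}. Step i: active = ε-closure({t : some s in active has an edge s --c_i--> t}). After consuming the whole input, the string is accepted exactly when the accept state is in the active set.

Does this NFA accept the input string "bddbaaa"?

Answer: ACCEPT

Derivation:
initial (ε-close {0}): {0,2,4,6,8,10,12,14}
'b' @ 1: {1,5,7,8,9,10,11,12}  ✓accept
'd' @ 2: {1,5,7,8,9,10,11,12}  ✓accept
'd' @ 3: {1,5,7,8,9,10,11,12}  ✓accept
'b' @ 4: {1,5,7,8,9,10,11,12}  ✓accept
'a' @ 5: {1,5,7,8,9,10,11,12}  ✓accept
'a' @ 6: {1,5,7,8,9,10,11,12}  ✓accept
'a' @ 7: {1,5,7,8,9,10,11,12}  ✓accept
end set {1,5,7,8,9,10,11,12} — state 1 in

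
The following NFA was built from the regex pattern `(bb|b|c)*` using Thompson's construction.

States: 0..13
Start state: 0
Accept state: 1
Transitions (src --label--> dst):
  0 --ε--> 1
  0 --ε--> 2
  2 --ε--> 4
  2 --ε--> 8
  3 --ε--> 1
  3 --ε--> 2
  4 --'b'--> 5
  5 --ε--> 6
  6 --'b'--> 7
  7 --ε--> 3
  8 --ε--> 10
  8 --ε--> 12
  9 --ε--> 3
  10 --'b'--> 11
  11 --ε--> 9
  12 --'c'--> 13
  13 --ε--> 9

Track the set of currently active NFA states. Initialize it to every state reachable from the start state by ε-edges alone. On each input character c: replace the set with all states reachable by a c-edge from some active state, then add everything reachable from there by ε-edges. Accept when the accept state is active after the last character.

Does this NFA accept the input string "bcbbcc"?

Answer: ACCEPT

Trace:
start: ε-closure({0}) = {0,1,2,4,8,10,12}
'b' @ 1: {1,2,3,4,5,6,8,9,10,11,12}  [accepting]
'c' @ 2: {1,2,3,4,8,9,10,12,13}  [accepting]
'b' @ 3: {1,2,3,4,5,6,8,9,10,11,12}  [accepting]
'b' @ 4: {1,2,3,4,5,6,7,8,9,10,11,12}  [accepting]
'c' @ 5: {1,2,3,4,8,9,10,12,13}  [accepting]
'c' @ 6: {1,2,3,4,8,9,10,12,13}  [accepting]
end set {1,2,3,4,8,9,10,12,13} — state 1 in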